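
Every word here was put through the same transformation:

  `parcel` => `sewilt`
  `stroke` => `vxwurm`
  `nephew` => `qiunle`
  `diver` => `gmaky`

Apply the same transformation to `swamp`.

In parcel: p→s is +3, a→e is +4, r→w is +5, c→i is +6 — the shift increases by 1 each position. Each letter shifts forward by (position + 3), i.e. 3, 4, 5, … — the shift grows by one for each successive letter.
On swamp: s+3=v, w+4=a, a+5=f, m+6=s, p+7=w.

vafsw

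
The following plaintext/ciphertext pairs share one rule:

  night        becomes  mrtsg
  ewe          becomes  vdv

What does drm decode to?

Each pair mirrors across the alphabet (n↔m, i↔r, g↔t): positions sum to 25. This is the alphabet-reversal cipher (Atbash): a becomes z, b becomes y, etc.
Decoding drm: d↔w, r↔i, m↔n.

win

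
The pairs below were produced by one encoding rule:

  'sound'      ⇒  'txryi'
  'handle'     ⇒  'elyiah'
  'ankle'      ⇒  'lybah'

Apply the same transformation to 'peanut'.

whlyrs

Treating letters as 0–25, the rule is x ↦ 25x + 11 (mod 26).
On peanut: p(15)→25·15+11≡22=w; e(4)→25·4+11≡7=h; a(0)→25·0+11≡11=l; n(13)→25·13+11≡24=y; u(20)→25·20+11≡17=r; t(19)→25·19+11≡18=s (all mod 26).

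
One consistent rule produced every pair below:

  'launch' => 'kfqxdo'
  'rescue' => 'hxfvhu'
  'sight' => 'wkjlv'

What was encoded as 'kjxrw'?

Read the word backwards and shift each letter +3.
Undoing it on kjxrw: shift back: k−3=h, j−3=g, x−3=u, r−3=o, w−3=t → hguot; then reverse → tough.

tough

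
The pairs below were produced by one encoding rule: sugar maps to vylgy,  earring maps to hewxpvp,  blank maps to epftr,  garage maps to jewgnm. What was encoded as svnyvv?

prison

In sugar: s→v is +3, u→y is +4, g→l is +5, a→g is +6 — the shift increases by 1 each position. The shift increases by 1 at each position, starting from +3: 3, 4, 5, ….
Decoding svnyvv: s−3=p, v−4=r, n−5=i, y−6=s, v−7=o, v−8=n.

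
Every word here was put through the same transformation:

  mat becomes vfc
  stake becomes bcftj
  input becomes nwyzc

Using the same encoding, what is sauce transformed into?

bfzlj

Vowels shift forward by 5 and consonants shift forward by 9.
For sauce: s(cons)+9=b, a(vowel)+5=f, u(vowel)+5=z, c(cons)+9=l, e(vowel)+5=j.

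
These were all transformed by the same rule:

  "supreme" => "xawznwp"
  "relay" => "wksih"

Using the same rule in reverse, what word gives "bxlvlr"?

wrench

In supreme: s→x is +5, u→a is +6, p→w is +7, r→z is +8 — the shift increases by 1 each position. Each letter shifts forward by (position + 5), i.e. 5, 6, 7, … — the shift grows by one for each successive letter.
Decoding bxlvlr: b−5=w, x−6=r, l−7=e, v−8=n, l−9=c, r−10=h.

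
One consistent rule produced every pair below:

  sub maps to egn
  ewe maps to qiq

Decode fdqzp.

Compare letters: s→e is +12, u→g is +12, b→n is +12 — a constant shift. Each letter is shifted forward by 12 in the alphabet (a Caesar shift of +12).
Undoing it on fdqzp: f−12=t, d−12=r, q−12=e, z−12=n, p−12=d.

trend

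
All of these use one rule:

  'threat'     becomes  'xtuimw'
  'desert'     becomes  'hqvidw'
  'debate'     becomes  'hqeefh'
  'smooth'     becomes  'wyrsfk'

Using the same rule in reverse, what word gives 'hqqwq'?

dense

Shifts by position in threat: pos 0: t→x (+4), pos 1: h→t (+12), pos 2: r→u (+3), pos 3: e→i (+4), pos 4: a→m (+12), pos 5: t→w (+3) — repeating every 3. The shifts repeat in a cycle of length 3: positions 0,1,… shift by +4, +12, +3, then the pattern repeats.
Decoding hqqwq: h−4=d, q−12=e, q−3=n, w−4=s, q−12=e.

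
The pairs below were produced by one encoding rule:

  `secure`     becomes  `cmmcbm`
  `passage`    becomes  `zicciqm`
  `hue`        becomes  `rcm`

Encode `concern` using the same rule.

mwxmmbx

Vowels shift forward by 8 and consonants shift forward by 10.
For concern: c(cons)+10=m, o(vowel)+8=w, n(cons)+10=x, c(cons)+10=m, e(vowel)+8=m, r(cons)+10=b, n(cons)+10=x.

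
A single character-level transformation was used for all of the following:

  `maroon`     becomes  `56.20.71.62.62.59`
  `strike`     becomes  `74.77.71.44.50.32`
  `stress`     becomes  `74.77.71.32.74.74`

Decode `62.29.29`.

odd

m(#13)→56 and a(#1)→20: differences scale by 3, so n = 3·pos + 17. With a=1..z=26, the number is 3·pos + 17.
Reversing it on 62.29.29: 62→(62−17)÷3=15=o, 29→(29−17)÷3=4=d, 29→(29−17)÷3=4=d.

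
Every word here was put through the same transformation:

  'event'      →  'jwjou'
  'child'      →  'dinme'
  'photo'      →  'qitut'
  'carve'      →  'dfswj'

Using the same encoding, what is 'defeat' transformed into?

The shift depends on letter class: consonant v→w is +1, but vowel e→j is +5. Vowels shift forward by 5 and consonants shift forward by 1.
For defeat: d(cons)+1=e, e(vowel)+5=j, f(cons)+1=g, e(vowel)+5=j, a(vowel)+5=f, t(cons)+1=u.

ejgjfu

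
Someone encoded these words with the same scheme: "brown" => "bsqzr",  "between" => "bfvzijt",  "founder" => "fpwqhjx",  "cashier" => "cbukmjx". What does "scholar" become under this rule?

sdjrpfx

Each letter shifts forward by its position index (0, 1, 2, …) — the shift grows by one for each successive letter.
On scholar: s+0=s, c+1=d, h+2=j, o+3=r, l+4=p, a+5=f, r+6=x.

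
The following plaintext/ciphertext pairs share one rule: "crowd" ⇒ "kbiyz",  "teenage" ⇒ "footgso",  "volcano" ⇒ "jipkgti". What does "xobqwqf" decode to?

c(2)→k(10) and r(17)→b(1) fit y≡15x+6 (mod 26); the inverse of 15 mod 26 is 7. Treating letters as 0–25, the rule is x ↦ 15x + 6 (mod 26).
Decoding xobqwqf: x(23)→7·(23−6)≡15=p; o(14)→7·(14−6)≡4=e; b(1)→7·(1−6)≡17=r; q(16)→7·(16−6)≡18=s; w(22)→7·(22−6)≡8=i; q(16)→7·(16−6)≡18=s; f(5)→7·(5−6)≡19=t (all mod 26).

persist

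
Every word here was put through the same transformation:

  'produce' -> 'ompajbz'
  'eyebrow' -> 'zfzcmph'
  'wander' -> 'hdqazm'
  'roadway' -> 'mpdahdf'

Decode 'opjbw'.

p(15)→o(14) and r(17)→m(12) fit y≡25x+3 (mod 26); the inverse of 25 mod 26 is 25. Each letter's alphabet position (a=0..z=25) is mapped through 25·x+3 mod 26 — an affine cipher.
Decoding opjbw: o(14)→25·(14−3)≡15=p; p(15)→25·(15−3)≡14=o; j(9)→25·(9−3)≡20=u; b(1)→25·(1−3)≡2=c; w(22)→25·(22−3)≡7=h (all mod 26).

pouch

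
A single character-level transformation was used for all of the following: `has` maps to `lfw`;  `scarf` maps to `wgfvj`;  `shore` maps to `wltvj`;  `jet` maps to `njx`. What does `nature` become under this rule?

rfxzvj

The shift depends on letter class: consonant h→l is +4, but vowel a→f is +5. The rule splits by letter class: vowels +5, consonants +4.
For nature: n(cons)+4=r, a(vowel)+5=f, t(cons)+4=x, u(vowel)+5=z, r(cons)+4=v, e(vowel)+5=j.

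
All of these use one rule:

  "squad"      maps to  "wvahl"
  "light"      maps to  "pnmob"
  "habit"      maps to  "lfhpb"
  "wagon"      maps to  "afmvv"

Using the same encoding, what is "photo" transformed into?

tmuaw

In squad: s→w is +4, q→v is +5, u→a is +6, a→h is +7 — the shift increases by 1 each position. The shift increases by 1 at each position, starting from +4: 4, 5, 6, ….
For photo: p+4=t, h+5=m, o+6=u, t+7=a, o+8=w.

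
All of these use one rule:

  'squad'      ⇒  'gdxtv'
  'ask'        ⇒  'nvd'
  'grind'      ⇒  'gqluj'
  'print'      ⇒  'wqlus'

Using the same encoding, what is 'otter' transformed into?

Read the word backwards and shift each letter +3.
On otter: reverse → retto; then shift: r+3=u, e+3=h, t+3=w, t+3=w, o+3=r.

uhwwr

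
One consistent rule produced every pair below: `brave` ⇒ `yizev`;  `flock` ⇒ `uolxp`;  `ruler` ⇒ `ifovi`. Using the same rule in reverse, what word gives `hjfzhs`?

This is the alphabet-reversal cipher (Atbash): a becomes z, b becomes y, etc.
Undoing it on hjfzhs: h↔s, j↔q, f↔u, z↔a, h↔s, s↔h.

squash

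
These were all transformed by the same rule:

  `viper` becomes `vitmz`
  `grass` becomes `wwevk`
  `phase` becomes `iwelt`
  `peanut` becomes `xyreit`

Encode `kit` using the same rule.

The output letters match the input read backwards, each shifted +4: viper reversed is repiv. Two steps: reverse the string, then apply a Caesar shift of +4.
Applying it to kit: reverse → tik; then shift: t+4=x, i+4=m, k+4=o.

xmo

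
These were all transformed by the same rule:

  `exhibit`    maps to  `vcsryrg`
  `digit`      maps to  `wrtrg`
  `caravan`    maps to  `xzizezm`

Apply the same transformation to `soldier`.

Each pair mirrors across the alphabet (e↔v, x↔c, h↔s): positions sum to 25. Each letter is replaced by its mirror in the alphabet: a↔z, b↔y, c↔x, and so on (the Atbash cipher).
For soldier: s↔h, o↔l, l↔o, d↔w, i↔r, e↔v, r↔i.

hlowrvi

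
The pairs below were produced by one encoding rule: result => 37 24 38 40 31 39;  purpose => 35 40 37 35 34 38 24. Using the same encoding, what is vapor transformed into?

41 20 35 34 37

Each letter is replaced by its alphabet position (a=1..z=26) + 19.
For vapor: v=22→41, a=1→20, p=16→35, o=15→34, r=18→37.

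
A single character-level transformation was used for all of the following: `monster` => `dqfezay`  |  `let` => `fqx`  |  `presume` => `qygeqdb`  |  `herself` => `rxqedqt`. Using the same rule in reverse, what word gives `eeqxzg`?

unless

The output letters match the input read backwards, each shifted +12: monster reversed is retsnom. Read the word backwards and shift each letter +12.
Undoing it on eeqxzg: shift back: e−12=s, e−12=s, q−12=e, x−12=l, z−12=n, g−12=u → sselnu; then reverse → unless.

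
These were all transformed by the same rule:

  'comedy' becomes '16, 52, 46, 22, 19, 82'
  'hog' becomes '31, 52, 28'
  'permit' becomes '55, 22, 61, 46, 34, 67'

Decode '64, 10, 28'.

sag

c(#3)→16 and o(#15)→52: differences scale by 3, so n = 3·pos + 7. Each letter becomes 3×(its alphabet position, a=1..z=26) + 7.
Decoding 64, 10, 28: 64→(64−7)÷3=19=s, 10→(10−7)÷3=1=a, 28→(28−7)÷3=7=g.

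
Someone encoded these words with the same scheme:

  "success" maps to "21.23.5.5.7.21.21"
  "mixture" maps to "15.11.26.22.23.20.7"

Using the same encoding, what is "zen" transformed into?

Each letter is replaced by its alphabet position (a=1..z=26) + 2.
For zen: z=26→28, e=5→7, n=14→16.

28.7.16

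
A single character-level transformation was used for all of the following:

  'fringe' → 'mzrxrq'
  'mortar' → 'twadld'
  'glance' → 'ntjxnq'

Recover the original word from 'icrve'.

The shift increases by 1 at each position, starting from +7: 7, 8, 9, ….
Undoing it on icrve: i−7=b, c−8=u, r−9=i, v−10=l, e−11=t.

built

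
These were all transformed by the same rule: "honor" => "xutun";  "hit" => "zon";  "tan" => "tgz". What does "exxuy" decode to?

The word is reversed, then every letter is shifted forward by 6.
Undoing it on exxuy: shift back: e−6=y, x−6=r, x−6=r, u−6=o, y−6=s → yrros; then reverse → sorry.

sorry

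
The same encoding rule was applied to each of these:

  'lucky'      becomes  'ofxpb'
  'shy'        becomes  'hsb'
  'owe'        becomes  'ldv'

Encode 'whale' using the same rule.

dszov

Each pair mirrors across the alphabet (l↔o, u↔f, c↔x): positions sum to 25. Letters are reflected about the middle of the alphabet (position → 25−position): Atbash.
For whale: w↔d, h↔s, a↔z, l↔o, e↔v.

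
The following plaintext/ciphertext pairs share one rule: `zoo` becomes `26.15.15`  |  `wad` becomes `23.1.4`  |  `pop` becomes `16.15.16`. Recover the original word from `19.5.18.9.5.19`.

z is letter #26 and maps to 26: an offset of 0. Each letter is replaced by its alphabet position (a=1, b=2, …, z=26).
Undoing it on 19.5.18.9.5.19: 19=s, 5=e, 18=r, 9=i, 5=e, 19=s.

series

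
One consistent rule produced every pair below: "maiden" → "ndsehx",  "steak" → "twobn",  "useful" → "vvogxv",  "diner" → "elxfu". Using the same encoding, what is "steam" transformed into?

twobp

Shifts by position in maiden: pos 0: m→n (+1), pos 1: a→d (+3), pos 2: i→s (+10), pos 3: d→e (+1), pos 4: e→h (+3), pos 5: n→x (+10) — repeating every 3. The shifts repeat in a cycle of length 3: positions 0,1,… shift by +1, +3, +10, then the pattern repeats.
Applying it to steam: s+1=t, t+3=w, e+10=o, a+1=b, m+3=p.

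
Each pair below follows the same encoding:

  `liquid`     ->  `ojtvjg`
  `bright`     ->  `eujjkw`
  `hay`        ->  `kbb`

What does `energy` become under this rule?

fqfujb

The shift depends on letter class: consonant l→o is +3, but vowel i→j is +1. Two shifts are in play — +1 for a/e/i/o/u, +3 for every other letter.
On energy: e(vowel)+1=f, n(cons)+3=q, e(vowel)+1=f, r(cons)+3=u, g(cons)+3=j, y(cons)+3=b.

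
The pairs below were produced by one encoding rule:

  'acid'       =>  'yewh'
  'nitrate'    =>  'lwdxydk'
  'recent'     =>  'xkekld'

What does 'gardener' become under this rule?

qyxhklkx

a(0)→y(24) and c(2)→e(4) fit y≡3x+24 (mod 26); the inverse of 3 mod 26 is 9. Treating letters as 0–25, the rule is x ↦ 3x + 24 (mod 26).
On gardener: g(6)→3·6+24≡16=q; a(0)→3·0+24≡24=y; r(17)→3·17+24≡23=x; d(3)→3·3+24≡7=h; e(4)→3·4+24≡10=k; n(13)→3·13+24≡11=l; e(4)→3·4+24≡10=k; r(17)→3·17+24≡23=x (all mod 26).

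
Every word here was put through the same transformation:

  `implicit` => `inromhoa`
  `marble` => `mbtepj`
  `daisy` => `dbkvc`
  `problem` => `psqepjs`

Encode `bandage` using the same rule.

In implicit: i→i is +0, m→n is +1, p→r is +2, l→o is +3 — the shift increases by 1 each position. Each letter shifts forward by its position index (0, 1, 2, …) — the shift grows by one for each successive letter.
On bandage: b+0=b, a+1=b, n+2=p, d+3=g, a+4=e, g+5=l, e+6=k.

bbpgelk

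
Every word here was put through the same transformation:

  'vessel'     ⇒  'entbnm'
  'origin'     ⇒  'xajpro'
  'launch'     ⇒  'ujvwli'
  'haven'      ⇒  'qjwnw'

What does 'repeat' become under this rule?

Shifts by position in vessel: pos 0: v→e (+9), pos 1: e→n (+9), pos 2: s→t (+1), pos 3: s→b (+9), pos 4: e→n (+9), pos 5: l→m (+1) — repeating every 3. It's a Vigenère-style cipher with numeric key [9,9,1]: position i shifts by key[i mod 3].
For repeat: r+9=a, e+9=n, p+1=q, e+9=n, a+9=j, t+1=u.

anqnju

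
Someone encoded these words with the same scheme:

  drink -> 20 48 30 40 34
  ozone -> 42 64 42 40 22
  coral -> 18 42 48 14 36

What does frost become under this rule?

24 48 42 50 52

d(#4)→20 and r(#18)→48: differences scale by 2, so n = 2·pos + 12. The formula is n = 2×(alphabet index, a=1) + 12.
Applying it to frost: f=6→24, r=18→48, o=15→42, s=19→50, t=20→52.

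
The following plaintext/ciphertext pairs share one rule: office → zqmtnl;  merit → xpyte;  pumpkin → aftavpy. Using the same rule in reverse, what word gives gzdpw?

vowel

Shifts by position in office: pos 0: o→z (+11), pos 1: f→q (+11), pos 2: f→m (+7), pos 3: i→t (+11), pos 4: c→n (+11), pos 5: e→l (+7) — repeating every 3. A repeating key of period 3 is used — shifts +11, +11, +7 over and over.
Undoing it on gzdpw: g−11=v, z−11=o, d−7=w, p−11=e, w−11=l.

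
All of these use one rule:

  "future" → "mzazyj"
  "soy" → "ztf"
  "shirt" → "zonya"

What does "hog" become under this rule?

otn

The rule splits by letter class: vowels +5, consonants +7.
On hog: h(cons)+7=o, o(vowel)+5=t, g(cons)+7=n.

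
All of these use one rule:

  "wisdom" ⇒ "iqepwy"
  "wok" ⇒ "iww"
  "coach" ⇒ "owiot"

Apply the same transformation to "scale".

eoixm

The shift depends on letter class: consonant w→i is +12, but vowel i→q is +8. Two shifts are in play — +8 for a/e/i/o/u, +12 for every other letter.
On scale: s(cons)+12=e, c(cons)+12=o, a(vowel)+8=i, l(cons)+12=x, e(vowel)+8=m.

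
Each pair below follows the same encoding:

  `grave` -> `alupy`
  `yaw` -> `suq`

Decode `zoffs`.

fully

Compare letters: g→a is +20, r→l is +20, a→u is +20 — a constant shift. Each letter is shifted forward by 20 in the alphabet (a Caesar shift of +20).
Undoing it on zoffs: z−20=f, o−20=u, f−20=l, f−20=l, s−20=y.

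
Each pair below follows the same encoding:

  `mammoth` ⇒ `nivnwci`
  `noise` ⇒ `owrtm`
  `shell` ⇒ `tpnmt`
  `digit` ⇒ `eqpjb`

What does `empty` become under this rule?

fuyug

Shifts by position in mammoth: pos 0: m→n (+1), pos 1: a→i (+8), pos 2: m→v (+9), pos 3: m→n (+1), pos 4: o→w (+8), pos 5: t→c (+9) — repeating every 3. The shifts repeat in a cycle of length 3: positions 0,1,… shift by +1, +8, +9, then the pattern repeats.
On empty: e+1=f, m+8=u, p+9=y, t+1=u, y+8=g.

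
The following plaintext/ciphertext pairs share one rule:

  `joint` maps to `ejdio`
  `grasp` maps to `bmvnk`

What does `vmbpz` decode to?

argue

Compare letters: j→e is +21, o→j is +21, i→d is +21 — a constant shift. It's a constant shift of +21 (ROT21).
Reversing it on vmbpz: v−21=a, m−21=r, b−21=g, p−21=u, z−21=e.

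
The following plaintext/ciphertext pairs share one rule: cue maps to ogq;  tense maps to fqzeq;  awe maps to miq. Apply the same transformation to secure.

eqogdq

Compare letters: c→o is +12, u→g is +12, e→q is +12 — a constant shift. Each letter is shifted forward by 12 in the alphabet (a Caesar shift of +12).
On secure: s+12=e, e+12=q, c+12=o, u+12=g, r+12=d, e+12=q.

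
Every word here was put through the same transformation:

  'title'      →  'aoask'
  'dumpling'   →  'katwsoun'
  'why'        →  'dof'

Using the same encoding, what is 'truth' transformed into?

The shift depends on letter class: consonant t→a is +7, but vowel i→o is +6. The rule splits by letter class: vowels +6, consonants +7.
Applying it to truth: t(cons)+7=a, r(cons)+7=y, u(vowel)+6=a, t(cons)+7=a, h(cons)+7=o.

ayaao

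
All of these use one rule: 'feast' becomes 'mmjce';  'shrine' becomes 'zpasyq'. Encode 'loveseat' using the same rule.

sweodqnh

In feast: f→m is +7, e→m is +8, a→j is +9, s→c is +10 — the shift increases by 1 each position. Letter i (0-indexed) is shifted by i+7, so successive shifts are 7, 8, 9, ….
Applying it to loveseat: l+7=s, o+8=w, v+9=e, e+10=o, s+11=d, e+12=q, a+13=n, t+14=h.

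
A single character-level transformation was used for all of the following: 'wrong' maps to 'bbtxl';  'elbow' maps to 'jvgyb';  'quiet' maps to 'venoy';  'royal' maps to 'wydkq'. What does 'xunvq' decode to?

skill

Shifts by position in wrong: pos 0: w→b (+5), pos 1: r→b (+10), pos 2: o→t (+5), pos 3: n→x (+10) — repeating every 2. A repeating key of period 2 is used — shifts +5, +10 over and over.
Reversing it on xunvq: x−5=s, u−10=k, n−5=i, v−10=l, q−5=l.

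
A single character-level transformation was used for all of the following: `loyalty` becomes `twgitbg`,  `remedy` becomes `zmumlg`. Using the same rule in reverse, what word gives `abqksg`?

sticky

This is a Caesar cipher with shift 8.
Reversing it on abqksg: a−8=s, b−8=t, q−8=i, k−8=c, s−8=k, g−8=y.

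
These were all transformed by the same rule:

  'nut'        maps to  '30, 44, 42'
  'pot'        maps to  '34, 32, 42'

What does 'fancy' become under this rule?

14, 4, 30, 8, 52

n(#14)→30 and u(#21)→44: differences scale by 2, so n = 2·pos + 2. With a=1..z=26, the number is 2·pos + 2.
For fancy: f=6→14, a=1→4, n=14→30, c=3→8, y=25→52.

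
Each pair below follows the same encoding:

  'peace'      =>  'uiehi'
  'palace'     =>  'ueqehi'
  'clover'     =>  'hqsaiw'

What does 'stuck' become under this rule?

xyyhp

The shift depends on letter class: consonant p→u is +5, but vowel e→i is +4. Vowels shift forward by 4 and consonants shift forward by 5.
Applying it to stuck: s(cons)+5=x, t(cons)+5=y, u(vowel)+4=y, c(cons)+5=h, k(cons)+5=p.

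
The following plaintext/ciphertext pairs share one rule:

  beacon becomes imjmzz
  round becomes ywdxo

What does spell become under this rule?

zxnvw

In beacon: b→i is +7, e→m is +8, a→j is +9, c→m is +10 — the shift increases by 1 each position. Each letter shifts forward by (position + 7), i.e. 7, 8, 9, … — the shift grows by one for each successive letter.
Applying it to spell: s+7=z, p+8=x, e+9=n, l+10=v, l+11=w.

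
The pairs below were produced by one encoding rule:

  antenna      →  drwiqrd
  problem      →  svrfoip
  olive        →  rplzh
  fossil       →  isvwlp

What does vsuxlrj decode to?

sorting

Shifts by position in antenna: pos 0: a→d (+3), pos 1: n→r (+4), pos 2: t→w (+3), pos 3: e→i (+4) — repeating every 2. It's a Vigenère-style cipher with numeric key [3,4]: position i shifts by key[i mod 2].
Decoding vsuxlrj: v−3=s, s−4=o, u−3=r, x−4=t, l−3=i, r−4=n, j−3=g.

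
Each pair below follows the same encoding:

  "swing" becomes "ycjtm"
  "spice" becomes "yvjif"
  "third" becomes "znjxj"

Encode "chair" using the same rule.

The shift depends on letter class: consonant s→y is +6, but vowel i→j is +1. Vowels shift forward by 1 and consonants shift forward by 6.
For chair: c(cons)+6=i, h(cons)+6=n, a(vowel)+1=b, i(vowel)+1=j, r(cons)+6=x.

inbjx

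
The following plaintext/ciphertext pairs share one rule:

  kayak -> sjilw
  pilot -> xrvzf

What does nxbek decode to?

forty

The shift increases by 1 at each position, starting from +8: 8, 9, 10, ….
Reversing it on nxbek: n−8=f, x−9=o, b−10=r, e−11=t, k−12=y.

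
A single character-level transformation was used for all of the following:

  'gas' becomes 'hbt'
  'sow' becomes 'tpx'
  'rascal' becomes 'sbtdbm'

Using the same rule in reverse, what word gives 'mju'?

lit

Each letter is shifted forward by 1 in the alphabet (a Caesar shift of +1).
Decoding mju: m−1=l, j−1=i, u−1=t.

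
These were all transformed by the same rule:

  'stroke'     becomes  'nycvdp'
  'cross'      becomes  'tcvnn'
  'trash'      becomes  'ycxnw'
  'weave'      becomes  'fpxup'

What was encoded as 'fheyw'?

This is an affine cipher: with a=0,…,z=25, each position x becomes (11x+23) mod 26.
Undoing it on fheyw: f(5)→19·(5−23)≡22=w; h(7)→19·(7−23)≡8=i; e(4)→19·(4−23)≡3=d; y(24)→19·(24−23)≡19=t; w(22)→19·(22−23)≡7=h (all mod 26).

width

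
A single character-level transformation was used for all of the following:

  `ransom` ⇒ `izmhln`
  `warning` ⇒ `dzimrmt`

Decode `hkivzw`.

spread

Each pair mirrors across the alphabet (r↔i, a↔z, n↔m): positions sum to 25. Each letter is replaced by its mirror in the alphabet: a↔z, b↔y, c↔x, and so on (the Atbash cipher).
Reversing it on hkivzw: h↔s, k↔p, i↔r, v↔e, z↔a, w↔d.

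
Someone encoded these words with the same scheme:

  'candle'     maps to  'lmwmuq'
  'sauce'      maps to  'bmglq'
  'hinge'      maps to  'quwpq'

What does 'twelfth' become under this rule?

The shift depends on letter class: consonant c→l is +9, but vowel a→m is +12. The rule splits by letter class: vowels +12, consonants +9.
On twelfth: t(cons)+9=c, w(cons)+9=f, e(vowel)+12=q, l(cons)+9=u, f(cons)+9=o, t(cons)+9=c, h(cons)+9=q.

cfquocq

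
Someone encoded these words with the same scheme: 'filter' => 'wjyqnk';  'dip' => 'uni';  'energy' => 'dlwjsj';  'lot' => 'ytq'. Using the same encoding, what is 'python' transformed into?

Read the word backwards and shift each letter +5.
On python: reverse → nohtyp; then shift: n+5=s, o+5=t, h+5=m, t+5=y, y+5=d, p+5=u.

stmydu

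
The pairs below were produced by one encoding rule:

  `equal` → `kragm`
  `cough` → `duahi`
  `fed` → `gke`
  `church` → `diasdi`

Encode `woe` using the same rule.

xuk

The rule splits by letter class: vowels +6, consonants +1.
Applying it to woe: w(cons)+1=x, o(vowel)+6=u, e(vowel)+6=k.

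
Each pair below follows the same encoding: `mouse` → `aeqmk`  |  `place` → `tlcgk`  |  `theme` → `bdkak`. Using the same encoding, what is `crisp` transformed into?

gxsmt

m(12)→a(0) and o(14)→e(4) fit y≡15x+2 (mod 26); the inverse of 15 mod 26 is 7. Treating letters as 0–25, the rule is x ↦ 15x + 2 (mod 26).
Applying it to crisp: c(2)→15·2+2≡6=g; r(17)→15·17+2≡23=x; i(8)→15·8+2≡18=s; s(18)→15·18+2≡12=m; p(15)→15·15+2≡19=t (all mod 26).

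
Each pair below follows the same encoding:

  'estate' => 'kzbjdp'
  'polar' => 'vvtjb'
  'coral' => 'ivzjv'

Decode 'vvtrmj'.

Letter i (0-indexed) is shifted by i+6, so successive shifts are 6, 7, 8, ….
Decoding vvtrmj: v−6=p, v−7=o, t−8=l, r−9=i, m−10=c, j−11=y.

policy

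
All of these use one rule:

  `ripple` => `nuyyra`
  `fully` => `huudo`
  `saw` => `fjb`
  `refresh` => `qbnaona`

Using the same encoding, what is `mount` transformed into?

cwdxv

The output letters match the input read backwards, each shifted +9: ripple reversed is elppir. Two steps: reverse the string, then apply a Caesar shift of +9.
Applying it to mount: reverse → tnuom; then shift: t+9=c, n+9=w, u+9=d, o+9=x, m+9=v.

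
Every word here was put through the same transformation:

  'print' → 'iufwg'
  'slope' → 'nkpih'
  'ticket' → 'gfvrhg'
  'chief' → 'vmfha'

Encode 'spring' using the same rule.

p(15)→i(8) and r(17)→u(20) fit y≡19x+9 (mod 26); the inverse of 19 mod 26 is 11. This is an affine cipher: with a=0,…,z=25, each position x becomes (19x+9) mod 26.
For spring: s(18)→19·18+9≡13=n; p(15)→19·15+9≡8=i; r(17)→19·17+9≡20=u; i(8)→19·8+9≡5=f; n(13)→19·13+9≡22=w; g(6)→19·6+9≡19=t (all mod 26).

niufwt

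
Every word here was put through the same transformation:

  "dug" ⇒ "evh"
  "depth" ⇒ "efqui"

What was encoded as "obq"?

This is a Caesar cipher with shift 1.
Decoding obq: o−1=n, b−1=a, q−1=p.

nap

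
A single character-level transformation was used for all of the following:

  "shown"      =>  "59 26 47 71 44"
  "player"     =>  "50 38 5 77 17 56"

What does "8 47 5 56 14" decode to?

board

s(#19)→59 and h(#8)→26: differences scale by 3, so n = 3·pos + 2. With a=1..z=26, the number is 3·pos + 2.
Decoding 8 47 5 56 14: 8→(8−2)÷3=2=b, 47→(47−2)÷3=15=o, 5→(5−2)÷3=1=a, 56→(56−2)÷3=18=r, 14→(14−2)÷3=4=d.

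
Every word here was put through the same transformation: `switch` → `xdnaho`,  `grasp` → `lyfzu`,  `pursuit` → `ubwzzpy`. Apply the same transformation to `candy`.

A repeating key of period 2 is used — shifts +5, +7 over and over.
On candy: c+5=h, a+7=h, n+5=s, d+7=k, y+5=d.

hhskd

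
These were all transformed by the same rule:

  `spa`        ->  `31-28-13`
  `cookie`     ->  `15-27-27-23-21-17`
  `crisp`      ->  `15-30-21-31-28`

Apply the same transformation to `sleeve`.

31-24-17-17-34-17

Each letter is replaced by its alphabet position (a=1..z=26) + 12.
On sleeve: s=19→31, l=12→24, e=5→17, e=5→17, v=22→34, e=5→17.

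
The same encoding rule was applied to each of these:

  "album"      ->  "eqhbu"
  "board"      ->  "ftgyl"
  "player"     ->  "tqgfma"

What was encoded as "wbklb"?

sweet

In album: a→e is +4, l→q is +5, b→h is +6, u→b is +7 — the shift increases by 1 each position. Each letter shifts forward by (position + 4), i.e. 4, 5, 6, … — the shift grows by one for each successive letter.
Decoding wbklb: w−4=s, b−5=w, k−6=e, l−7=e, b−8=t.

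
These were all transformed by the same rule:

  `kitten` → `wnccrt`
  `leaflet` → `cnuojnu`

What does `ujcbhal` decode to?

crystal

The output letters match the input read backwards, each shifted +9: kitten reversed is nettik. Read the word backwards and shift each letter +9.
Decoding ujcbhal: shift back: u−9=l, j−9=a, c−9=t, b−9=s, h−9=y, a−9=r, l−9=c → latsyrc; then reverse → crystal.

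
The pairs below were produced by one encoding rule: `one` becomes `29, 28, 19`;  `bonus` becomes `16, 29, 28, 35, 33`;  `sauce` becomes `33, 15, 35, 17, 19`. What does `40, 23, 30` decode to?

Each letter is replaced by its alphabet position (a=1..z=26) + 14.
Undoing it on 40, 23, 30: 40→(40−14)÷1=26=z, 23→(23−14)÷1=9=i, 30→(30−14)÷1=16=p.

zip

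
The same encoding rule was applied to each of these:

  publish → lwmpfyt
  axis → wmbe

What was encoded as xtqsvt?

prompt

The output letters match the input read backwards, each shifted +4: publish reversed is hsilbup. Read the word backwards and shift each letter +4.
Decoding xtqsvt: shift back: x−4=t, t−4=p, q−4=m, s−4=o, v−4=r, t−4=p → tpmorp; then reverse → prompt.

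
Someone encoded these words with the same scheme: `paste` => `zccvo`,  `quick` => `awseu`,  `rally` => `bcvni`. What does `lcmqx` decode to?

A repeating key of period 2 is used — shifts +10, +2 over and over.
Reversing it on lcmqx: l−10=b, c−2=a, m−10=c, q−2=o, x−10=n.

bacon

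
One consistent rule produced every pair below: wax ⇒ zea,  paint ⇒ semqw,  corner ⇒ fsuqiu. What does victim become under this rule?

The shift depends on letter class: consonant w→z is +3, but vowel a→e is +4. Vowels shift forward by 4 and consonants shift forward by 3.
On victim: v(cons)+3=y, i(vowel)+4=m, c(cons)+3=f, t(cons)+3=w, i(vowel)+4=m, m(cons)+3=p.

ymfwmp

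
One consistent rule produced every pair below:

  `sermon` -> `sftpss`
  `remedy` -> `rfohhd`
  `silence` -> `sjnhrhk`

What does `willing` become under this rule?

wjnomsm

In sermon: s→s is +0, e→f is +1, r→t is +2, m→p is +3 — the shift increases by 1 each position. Each letter shifts forward by its position index (0, 1, 2, …) — the shift grows by one for each successive letter.
For willing: w+0=w, i+1=j, l+2=n, l+3=o, i+4=m, n+5=s, g+6=m.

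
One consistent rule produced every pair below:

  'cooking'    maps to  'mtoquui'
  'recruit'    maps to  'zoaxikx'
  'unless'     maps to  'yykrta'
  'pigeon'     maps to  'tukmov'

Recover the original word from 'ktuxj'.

The word is reversed, then every letter is shifted forward by 6.
Undoing it on ktuxj: shift back: k−6=e, t−6=n, u−6=o, x−6=r, j−6=d → enord; then reverse → drone.

drone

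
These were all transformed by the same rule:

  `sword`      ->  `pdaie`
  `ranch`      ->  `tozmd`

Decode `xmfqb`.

Read the word backwards and shift each letter +12.
Decoding xmfqb: shift back: x−12=l, m−12=a, f−12=t, q−12=e, b−12=p → latep; then reverse → petal.

petal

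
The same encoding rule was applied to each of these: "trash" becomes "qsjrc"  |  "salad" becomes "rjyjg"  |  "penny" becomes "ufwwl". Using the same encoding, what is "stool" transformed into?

rqvvy

Each letter's alphabet position (a=0..z=25) is mapped through 25·x+9 mod 26 — an affine cipher.
Applying it to stool: s(18)→25·18+9≡17=r; t(19)→25·19+9≡16=q; o(14)→25·14+9≡21=v; o(14)→25·14+9≡21=v; l(11)→25·11+9≡24=y (all mod 26).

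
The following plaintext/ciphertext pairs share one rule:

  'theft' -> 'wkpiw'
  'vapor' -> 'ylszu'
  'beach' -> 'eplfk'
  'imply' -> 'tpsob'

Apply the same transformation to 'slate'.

volwp

Vowels shift forward by 11 and consonants shift forward by 3.
Applying it to slate: s(cons)+3=v, l(cons)+3=o, a(vowel)+11=l, t(cons)+3=w, e(vowel)+11=p.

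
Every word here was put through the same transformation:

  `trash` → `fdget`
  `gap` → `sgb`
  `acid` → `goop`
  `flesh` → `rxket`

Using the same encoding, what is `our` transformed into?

The rule splits by letter class: vowels +6, consonants +12.
Applying it to our: o(vowel)+6=u, u(vowel)+6=a, r(cons)+12=d.

uad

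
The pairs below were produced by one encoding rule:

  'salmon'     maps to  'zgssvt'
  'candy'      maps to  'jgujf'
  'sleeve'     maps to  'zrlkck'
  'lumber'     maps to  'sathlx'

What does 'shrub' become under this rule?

znyai

The shifts repeat in a cycle of length 2: positions 0,1,… shift by +7, +6, then the pattern repeats.
On shrub: s+7=z, h+6=n, r+7=y, u+6=a, b+7=i.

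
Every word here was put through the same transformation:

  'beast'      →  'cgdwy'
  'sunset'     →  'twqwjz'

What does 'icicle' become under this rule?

In beast: b→c is +1, e→g is +2, a→d is +3, s→w is +4 — the shift increases by 1 each position. The shift increases by 1 at each position, starting from +1: 1, 2, 3, ….
For icicle: i+1=j, c+2=e, i+3=l, c+4=g, l+5=q, e+6=k.

jelgqk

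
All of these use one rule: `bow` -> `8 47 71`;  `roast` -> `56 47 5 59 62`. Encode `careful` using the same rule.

b(#2)→8 and o(#15)→47: differences scale by 3, so n = 3·pos + 2. The formula is n = 3×(alphabet index, a=1) + 2.
Applying it to careful: c=3→11, a=1→5, r=18→56, e=5→17, f=6→20, u=21→65, l=12→38.

11 5 56 17 20 65 38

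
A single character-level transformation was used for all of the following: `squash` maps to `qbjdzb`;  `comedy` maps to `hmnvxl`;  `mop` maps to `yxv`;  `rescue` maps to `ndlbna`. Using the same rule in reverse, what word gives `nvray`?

The output letters match the input read backwards, each shifted +9: squash reversed is hsauqs. Read the word backwards and shift each letter +9.
Reversing it on nvray: shift back: n−9=e, v−9=m, r−9=i, a−9=r, y−9=p → emirp; then reverse → prime.

prime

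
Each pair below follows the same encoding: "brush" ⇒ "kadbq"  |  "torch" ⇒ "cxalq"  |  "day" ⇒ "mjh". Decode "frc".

Compare letters: b→k is +9, r→a is +9, u→d is +9 — a constant shift. Each letter is shifted forward by 9 in the alphabet (a Caesar shift of +9).
Reversing it on frc: f−9=w, r−9=i, c−9=t.

wit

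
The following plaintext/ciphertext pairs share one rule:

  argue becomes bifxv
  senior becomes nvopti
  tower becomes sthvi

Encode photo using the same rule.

yktst

a(0)→b(1) and r(17)→i(8) fit y≡5x+1 (mod 26); the inverse of 5 mod 26 is 21. Each letter's alphabet position (a=0..z=25) is mapped through 5·x+1 mod 26 — an affine cipher.
For photo: p(15)→5·15+1≡24=y; h(7)→5·7+1≡10=k; o(14)→5·14+1≡19=t; t(19)→5·19+1≡18=s; o(14)→5·14+1≡19=t (all mod 26).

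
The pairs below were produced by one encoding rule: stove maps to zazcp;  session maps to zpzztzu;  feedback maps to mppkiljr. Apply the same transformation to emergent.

The shift depends on letter class: consonant s→z is +7, but vowel o→z is +11. Two shifts are in play — +11 for a/e/i/o/u, +7 for every other letter.
For emergent: e(vowel)+11=p, m(cons)+7=t, e(vowel)+11=p, r(cons)+7=y, g(cons)+7=n, e(vowel)+11=p, n(cons)+7=u, t(cons)+7=a.

ptpynpua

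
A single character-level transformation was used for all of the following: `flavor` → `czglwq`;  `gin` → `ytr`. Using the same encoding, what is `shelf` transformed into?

qwpsd

Two steps: reverse the string, then apply a Caesar shift of +11.
On shelf: reverse → flehs; then shift: f+11=q, l+11=w, e+11=p, h+11=s, s+11=d.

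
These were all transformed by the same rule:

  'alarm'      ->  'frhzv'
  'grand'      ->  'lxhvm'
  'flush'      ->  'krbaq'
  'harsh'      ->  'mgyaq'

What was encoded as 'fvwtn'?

apple

In alarm: a→f is +5, l→r is +6, a→h is +7, r→z is +8 — the shift increases by 1 each position. The shift increases by 1 at each position, starting from +5: 5, 6, 7, ….
Decoding fvwtn: f−5=a, v−6=p, w−7=p, t−8=l, n−9=e.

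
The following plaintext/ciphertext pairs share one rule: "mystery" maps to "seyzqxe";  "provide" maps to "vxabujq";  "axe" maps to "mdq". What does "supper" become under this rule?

ygvvqx

The shift depends on letter class: consonant m→s is +6, but vowel e→q is +12. The rule splits by letter class: vowels +12, consonants +6.
For supper: s(cons)+6=y, u(vowel)+12=g, p(cons)+6=v, p(cons)+6=v, e(vowel)+12=q, r(cons)+6=x.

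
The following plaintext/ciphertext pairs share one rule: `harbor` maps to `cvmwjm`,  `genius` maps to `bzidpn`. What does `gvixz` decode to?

It's a constant shift of +21 (ROT21).
Undoing it on gvixz: g−21=l, v−21=a, i−21=n, x−21=c, z−21=e.

lance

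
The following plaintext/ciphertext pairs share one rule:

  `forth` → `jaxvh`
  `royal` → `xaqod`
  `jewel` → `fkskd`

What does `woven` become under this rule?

f(5)→j(9) and o(14)→a(0) fit y≡25x+14 (mod 26); the inverse of 25 mod 26 is 25. This is an affine cipher: with a=0,…,z=25, each position x becomes (25x+14) mod 26.
On woven: w(22)→25·22+14≡18=s; o(14)→25·14+14≡0=a; v(21)→25·21+14≡19=t; e(4)→25·4+14≡10=k; n(13)→25·13+14≡1=b (all mod 26).

satkb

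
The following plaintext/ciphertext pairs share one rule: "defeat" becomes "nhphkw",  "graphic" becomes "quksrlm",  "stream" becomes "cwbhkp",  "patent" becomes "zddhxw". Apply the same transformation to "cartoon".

mdbwyrx

Shifts by position in defeat: pos 0: d→n (+10), pos 1: e→h (+3), pos 2: f→p (+10), pos 3: e→h (+3) — repeating every 2. It's a Vigenère-style cipher with numeric key [10,3]: position i shifts by key[i mod 2].
On cartoon: c+10=m, a+3=d, r+10=b, t+3=w, o+10=y, o+3=r, n+10=x.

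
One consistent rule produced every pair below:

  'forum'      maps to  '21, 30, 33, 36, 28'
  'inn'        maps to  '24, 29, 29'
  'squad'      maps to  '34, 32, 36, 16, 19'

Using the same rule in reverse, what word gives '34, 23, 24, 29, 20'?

f is letter #6 and maps to 21: an offset of 15. The number is (letter's place in the alphabet, a=1) + 15.
Decoding 34, 23, 24, 29, 20: 34→(34−15)÷1=19=s, 23→(23−15)÷1=8=h, 24→(24−15)÷1=9=i, 29→(29−15)÷1=14=n, 20→(20−15)÷1=5=e.

shine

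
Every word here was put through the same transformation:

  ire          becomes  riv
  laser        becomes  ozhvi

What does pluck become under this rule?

kofxp

Each pair mirrors across the alphabet (i↔r, r↔i, e↔v): positions sum to 25. Letters are reflected about the middle of the alphabet (position → 25−position): Atbash.
For pluck: p↔k, l↔o, u↔f, c↔x, k↔p.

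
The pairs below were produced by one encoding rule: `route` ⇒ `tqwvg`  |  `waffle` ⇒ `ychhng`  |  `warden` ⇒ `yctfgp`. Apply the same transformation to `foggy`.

hqiia

Compare letters: r→t is +2, o→q is +2, u→w is +2 — a constant shift. This is a Caesar cipher with shift 2.
Applying it to foggy: f+2=h, o+2=q, g+2=i, g+2=i, y+2=a.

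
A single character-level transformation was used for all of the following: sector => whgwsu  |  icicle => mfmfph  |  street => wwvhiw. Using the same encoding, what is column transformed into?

It's a Vigenère-style cipher with numeric key [4,3]: position i shifts by key[i mod 2].
On column: c+4=g, o+3=r, l+4=p, u+3=x, m+4=q, n+3=q.

grpxqq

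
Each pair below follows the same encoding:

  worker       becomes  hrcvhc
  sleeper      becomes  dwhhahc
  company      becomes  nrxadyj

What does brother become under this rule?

The shift depends on letter class: consonant w→h is +11, but vowel o→r is +3. The rule splits by letter class: vowels +3, consonants +11.
Applying it to brother: b(cons)+11=m, r(cons)+11=c, o(vowel)+3=r, t(cons)+11=e, h(cons)+11=s, e(vowel)+3=h, r(cons)+11=c.

mcreshc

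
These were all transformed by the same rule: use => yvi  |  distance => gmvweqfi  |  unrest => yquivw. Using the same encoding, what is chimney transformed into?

The shift depends on letter class: consonant s→v is +3, but vowel u→y is +4. Two shifts are in play — +4 for a/e/i/o/u, +3 for every other letter.
Applying it to chimney: c(cons)+3=f, h(cons)+3=k, i(vowel)+4=m, m(cons)+3=p, n(cons)+3=q, e(vowel)+4=i, y(cons)+3=b.

fkmpqib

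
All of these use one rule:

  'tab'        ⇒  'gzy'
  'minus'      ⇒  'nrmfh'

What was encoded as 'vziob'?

Each letter is replaced by its mirror in the alphabet: a↔z, b↔y, c↔x, and so on (the Atbash cipher).
Decoding vziob: v↔e, z↔a, i↔r, o↔l, b↔y.

early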